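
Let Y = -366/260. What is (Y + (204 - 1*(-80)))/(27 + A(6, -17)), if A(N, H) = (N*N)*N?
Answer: 36737/31590 ≈ 1.1629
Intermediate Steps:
Y = -183/130 (Y = -366*1/260 = -183/130 ≈ -1.4077)
A(N, H) = N³ (A(N, H) = N²*N = N³)
(Y + (204 - 1*(-80)))/(27 + A(6, -17)) = (-183/130 + (204 - 1*(-80)))/(27 + 6³) = (-183/130 + (204 + 80))/(27 + 216) = (-183/130 + 284)/243 = (36737/130)*(1/243) = 36737/31590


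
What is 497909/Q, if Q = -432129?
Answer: -497909/432129 ≈ -1.1522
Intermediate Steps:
497909/Q = 497909/(-432129) = 497909*(-1/432129) = -497909/432129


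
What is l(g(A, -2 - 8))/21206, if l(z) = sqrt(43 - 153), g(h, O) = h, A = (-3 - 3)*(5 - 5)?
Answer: I*sqrt(110)/21206 ≈ 0.00049458*I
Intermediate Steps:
A = 0 (A = -6*0 = 0)
l(z) = I*sqrt(110) (l(z) = sqrt(-110) = I*sqrt(110))
l(g(A, -2 - 8))/21206 = (I*sqrt(110))/21206 = (I*sqrt(110))*(1/21206) = I*sqrt(110)/21206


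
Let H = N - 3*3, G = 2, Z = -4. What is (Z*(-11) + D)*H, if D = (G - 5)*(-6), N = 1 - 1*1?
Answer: -558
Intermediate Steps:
N = 0 (N = 1 - 1 = 0)
H = -9 (H = 0 - 3*3 = 0 - 9 = -9)
D = 18 (D = (2 - 5)*(-6) = -3*(-6) = 18)
(Z*(-11) + D)*H = (-4*(-11) + 18)*(-9) = (44 + 18)*(-9) = 62*(-9) = -558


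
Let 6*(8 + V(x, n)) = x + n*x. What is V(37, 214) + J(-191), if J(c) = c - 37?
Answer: 6539/6 ≈ 1089.8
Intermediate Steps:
V(x, n) = -8 + x/6 + n*x/6 (V(x, n) = -8 + (x + n*x)/6 = -8 + (x/6 + n*x/6) = -8 + x/6 + n*x/6)
J(c) = -37 + c
V(37, 214) + J(-191) = (-8 + (⅙)*37 + (⅙)*214*37) + (-37 - 191) = (-8 + 37/6 + 3959/3) - 228 = 7907/6 - 228 = 6539/6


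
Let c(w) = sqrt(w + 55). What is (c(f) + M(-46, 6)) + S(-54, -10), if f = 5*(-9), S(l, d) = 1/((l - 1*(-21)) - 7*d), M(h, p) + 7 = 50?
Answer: 1592/37 + sqrt(10) ≈ 46.189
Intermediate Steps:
M(h, p) = 43 (M(h, p) = -7 + 50 = 43)
S(l, d) = 1/(21 + l - 7*d) (S(l, d) = 1/((l + 21) - 7*d) = 1/((21 + l) - 7*d) = 1/(21 + l - 7*d))
f = -45
c(w) = sqrt(55 + w)
(c(f) + M(-46, 6)) + S(-54, -10) = (sqrt(55 - 45) + 43) + 1/(21 - 54 - 7*(-10)) = (sqrt(10) + 43) + 1/(21 - 54 + 70) = (43 + sqrt(10)) + 1/37 = 1592/37 + sqrt(10)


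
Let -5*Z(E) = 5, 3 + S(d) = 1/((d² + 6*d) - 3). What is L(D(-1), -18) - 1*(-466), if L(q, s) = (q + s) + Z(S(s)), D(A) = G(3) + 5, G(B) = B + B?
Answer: 458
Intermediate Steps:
G(B) = 2*B
S(d) = -3 + 1/(-3 + d² + 6*d) (S(d) = -3 + 1/((d² + 6*d) - 3) = -3 + 1/(-3 + d² + 6*d))
Z(E) = -1 (Z(E) = -⅕*5 = -1)
D(A) = 11 (D(A) = 2*3 + 5 = 6 + 5 = 11)
L(q, s) = -1 + q + s (L(q, s) = (q + s) - 1 = -1 + q + s)
L(D(-1), -18) - 1*(-466) = (-1 + 11 - 18) - 1*(-466) = -8 + 466 = 458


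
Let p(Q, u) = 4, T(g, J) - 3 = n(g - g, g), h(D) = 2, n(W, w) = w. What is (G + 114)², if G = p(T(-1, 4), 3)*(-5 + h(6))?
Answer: 10404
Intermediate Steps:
T(g, J) = 3 + g
G = -12 (G = 4*(-5 + 2) = 4*(-3) = -12)
(G + 114)² = (-12 + 114)² = 102² = 10404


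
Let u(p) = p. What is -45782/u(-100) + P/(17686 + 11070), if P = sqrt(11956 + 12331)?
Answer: 22891/50 + sqrt(24287)/28756 ≈ 457.83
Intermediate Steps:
P = sqrt(24287) ≈ 155.84
-45782/u(-100) + P/(17686 + 11070) = -45782/(-100) + sqrt(24287)/(17686 + 11070) = -45782*(-1/100) + sqrt(24287)/28756 = 22891/50 + sqrt(24287)*(1/28756) = 22891/50 + sqrt(24287)/28756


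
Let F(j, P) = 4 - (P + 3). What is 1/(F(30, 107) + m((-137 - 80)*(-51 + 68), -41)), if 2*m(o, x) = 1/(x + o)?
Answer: -7460/790761 ≈ -0.0094340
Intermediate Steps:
m(o, x) = 1/(2*(o + x)) (m(o, x) = 1/(2*(x + o)) = 1/(2*(o + x)))
F(j, P) = 1 - P (F(j, P) = 4 - (3 + P) = 4 + (-3 - P) = 1 - P)
1/(F(30, 107) + m((-137 - 80)*(-51 + 68), -41)) = 1/((1 - 1*107) + 1/(2*((-137 - 80)*(-51 + 68) - 41))) = 1/((1 - 107) + 1/(2*(-217*17 - 41))) = 1/(-106 + 1/(2*(-3689 - 41))) = 1/(-106 + (½)/(-3730)) = 1/(-106 + (½)*(-1/3730)) = 1/(-106 - 1/7460) = 1/(-790761/7460) = -7460/790761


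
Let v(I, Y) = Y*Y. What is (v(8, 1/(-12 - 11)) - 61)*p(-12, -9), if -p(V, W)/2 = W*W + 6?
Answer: 5614632/529 ≈ 10614.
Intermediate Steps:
v(I, Y) = Y²
p(V, W) = -12 - 2*W² (p(V, W) = -2*(W*W + 6) = -2*(W² + 6) = -2*(6 + W²) = -12 - 2*W²)
(v(8, 1/(-12 - 11)) - 61)*p(-12, -9) = ((1/(-12 - 11))² - 61)*(-12 - 2*(-9)²) = ((1/(-23))² - 61)*(-12 - 2*81) = ((-1/23)² - 61)*(-12 - 162) = (1/529 - 61)*(-174) = -32268/529*(-174) = 5614632/529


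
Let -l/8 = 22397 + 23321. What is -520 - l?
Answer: 365224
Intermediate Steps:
l = -365744 (l = -8*(22397 + 23321) = -8*45718 = -365744)
-520 - l = -520 - 1*(-365744) = -520 + 365744 = 365224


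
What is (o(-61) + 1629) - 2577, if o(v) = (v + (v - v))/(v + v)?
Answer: -1895/2 ≈ -947.50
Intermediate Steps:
o(v) = ½ (o(v) = (v + 0)/((2*v)) = v*(1/(2*v)) = ½)
(o(-61) + 1629) - 2577 = (½ + 1629) - 2577 = 3259/2 - 2577 = -1895/2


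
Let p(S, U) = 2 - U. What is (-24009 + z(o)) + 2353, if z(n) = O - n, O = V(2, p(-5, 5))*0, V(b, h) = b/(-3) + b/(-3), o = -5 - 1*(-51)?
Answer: -21702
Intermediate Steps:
o = 46 (o = -5 + 51 = 46)
V(b, h) = -2*b/3 (V(b, h) = b*(-⅓) + b*(-⅓) = -b/3 - b/3 = -2*b/3)
O = 0 (O = -⅔*2*0 = -4/3*0 = 0)
z(n) = -n (z(n) = 0 - n = -n)
(-24009 + z(o)) + 2353 = (-24009 - 1*46) + 2353 = (-24009 - 46) + 2353 = -24055 + 2353 = -21702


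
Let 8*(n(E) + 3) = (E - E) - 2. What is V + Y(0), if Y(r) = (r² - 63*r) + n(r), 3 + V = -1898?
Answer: -7617/4 ≈ -1904.3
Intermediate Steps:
V = -1901 (V = -3 - 1898 = -1901)
n(E) = -13/4 (n(E) = -3 + ((E - E) - 2)/8 = -3 + (0 - 2)/8 = -3 + (⅛)*(-2) = -3 - ¼ = -13/4)
Y(r) = -13/4 + r² - 63*r (Y(r) = (r² - 63*r) - 13/4 = -13/4 + r² - 63*r)
V + Y(0) = -1901 + (-13/4 + 0² - 63*0) = -1901 + (-13/4 + 0 + 0) = -1901 - 13/4 = -7617/4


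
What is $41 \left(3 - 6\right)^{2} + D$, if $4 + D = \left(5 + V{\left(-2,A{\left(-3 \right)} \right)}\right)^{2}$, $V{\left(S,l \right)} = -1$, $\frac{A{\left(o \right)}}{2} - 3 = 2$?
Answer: $381$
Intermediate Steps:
$A{\left(o \right)} = 10$ ($A{\left(o \right)} = 6 + 2 \cdot 2 = 6 + 4 = 10$)
$D = 12$ ($D = -4 + \left(5 - 1\right)^{2} = -4 + 4^{2} = -4 + 16 = 12$)
$41 \left(3 - 6\right)^{2} + D = 41 \left(3 - 6\right)^{2} + 12 = 41 \left(-3\right)^{2} + 12 = 41 \cdot 9 + 12 = 369 + 12 = 381$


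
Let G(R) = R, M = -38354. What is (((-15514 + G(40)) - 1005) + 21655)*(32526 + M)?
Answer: -30165728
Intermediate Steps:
(((-15514 + G(40)) - 1005) + 21655)*(32526 + M) = (((-15514 + 40) - 1005) + 21655)*(32526 - 38354) = ((-15474 - 1005) + 21655)*(-5828) = (-16479 + 21655)*(-5828) = 5176*(-5828) = -30165728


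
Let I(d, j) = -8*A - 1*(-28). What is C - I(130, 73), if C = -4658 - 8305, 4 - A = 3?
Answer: -12983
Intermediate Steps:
A = 1 (A = 4 - 1*3 = 4 - 3 = 1)
I(d, j) = 20 (I(d, j) = -8*1 - 1*(-28) = -8 + 28 = 20)
C = -12963
C - I(130, 73) = -12963 - 1*20 = -12963 - 20 = -12983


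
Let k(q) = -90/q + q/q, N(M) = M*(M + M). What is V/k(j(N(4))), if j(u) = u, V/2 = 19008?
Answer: -608256/29 ≈ -20974.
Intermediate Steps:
N(M) = 2*M² (N(M) = M*(2*M) = 2*M²)
V = 38016 (V = 2*19008 = 38016)
k(q) = 1 - 90/q (k(q) = -90/q + 1 = 1 - 90/q)
V/k(j(N(4))) = 38016/(((-90 + 2*4²)/((2*4²)))) = 38016/(((-90 + 2*16)/((2*16)))) = 38016/(((-90 + 32)/32)) = 38016/(((1/32)*(-58))) = 38016/(-29/16) = 38016*(-16/29) = -608256/29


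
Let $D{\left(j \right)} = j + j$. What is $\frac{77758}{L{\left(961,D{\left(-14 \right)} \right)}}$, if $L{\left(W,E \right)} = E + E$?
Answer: $- \frac{38879}{28} \approx -1388.5$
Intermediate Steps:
$D{\left(j \right)} = 2 j$
$L{\left(W,E \right)} = 2 E$
$\frac{77758}{L{\left(961,D{\left(-14 \right)} \right)}} = \frac{77758}{2 \cdot 2 \left(-14\right)} = \frac{77758}{2 \left(-28\right)} = \frac{77758}{-56} = 77758 \left(- \frac{1}{56}\right) = - \frac{38879}{28}$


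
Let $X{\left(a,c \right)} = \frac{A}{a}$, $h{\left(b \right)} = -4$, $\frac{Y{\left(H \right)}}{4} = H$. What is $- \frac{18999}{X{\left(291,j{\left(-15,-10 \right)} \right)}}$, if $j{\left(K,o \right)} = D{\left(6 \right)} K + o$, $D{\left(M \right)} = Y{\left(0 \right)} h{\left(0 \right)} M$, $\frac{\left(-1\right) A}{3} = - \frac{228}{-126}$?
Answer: $\frac{38700963}{38} \approx 1.0184 \cdot 10^{6}$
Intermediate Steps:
$Y{\left(H \right)} = 4 H$
$A = - \frac{38}{7}$ ($A = - 3 \left(- \frac{228}{-126}\right) = - 3 \left(\left(-228\right) \left(- \frac{1}{126}\right)\right) = \left(-3\right) \frac{38}{21} = - \frac{38}{7} \approx -5.4286$)
$D{\left(M \right)} = 0$ ($D{\left(M \right)} = 4 \cdot 0 \left(-4\right) M = 0 \left(-4\right) M = 0 M = 0$)
$j{\left(K,o \right)} = o$ ($j{\left(K,o \right)} = 0 K + o = 0 + o = o$)
$X{\left(a,c \right)} = - \frac{38}{7 a}$
$- \frac{18999}{X{\left(291,j{\left(-15,-10 \right)} \right)}} = - \frac{18999}{\left(- \frac{38}{7}\right) \frac{1}{291}} = - \frac{18999}{- \frac{38}{2037}} = \left(-18999\right) \left(- \frac{2037}{38}\right) = \frac{38700963}{38}$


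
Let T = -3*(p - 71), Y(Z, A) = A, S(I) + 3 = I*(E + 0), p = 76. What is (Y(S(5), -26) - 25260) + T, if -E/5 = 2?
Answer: -25301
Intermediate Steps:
E = -10 (E = -5*2 = -10)
S(I) = -3 - 10*I (S(I) = -3 + I*(-10 + 0) = -3 + I*(-10) = -3 - 10*I)
T = -15 (T = -3*(76 - 71) = -3*5 = -15)
(Y(S(5), -26) - 25260) + T = (-26 - 25260) - 15 = -25286 - 15 = -25301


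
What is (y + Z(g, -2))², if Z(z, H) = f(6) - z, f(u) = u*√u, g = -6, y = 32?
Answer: 1660 + 456*√6 ≈ 2777.0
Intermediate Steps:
f(u) = u^(3/2)
Z(z, H) = -z + 6*√6 (Z(z, H) = 6^(3/2) - z = 6*√6 - z = -z + 6*√6)
(y + Z(g, -2))² = (32 + (-1*(-6) + 6*√6))² = (32 + (6 + 6*√6))² = (38 + 6*√6)²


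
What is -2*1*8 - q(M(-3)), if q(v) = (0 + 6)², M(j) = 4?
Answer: -52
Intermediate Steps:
q(v) = 36 (q(v) = 6² = 36)
-2*1*8 - q(M(-3)) = -2*1*8 - 1*36 = -2*8 - 36 = -16 - 36 = -52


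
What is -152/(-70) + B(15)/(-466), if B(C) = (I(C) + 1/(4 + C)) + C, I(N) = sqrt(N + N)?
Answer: 331447/154945 - sqrt(30)/466 ≈ 2.1274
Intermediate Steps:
I(N) = sqrt(2)*sqrt(N) (I(N) = sqrt(2*N) = sqrt(2)*sqrt(N))
B(C) = C + 1/(4 + C) + sqrt(2)*sqrt(C) (B(C) = (sqrt(2)*sqrt(C) + 1/(4 + C)) + C = (1/(4 + C) + sqrt(2)*sqrt(C)) + C = C + 1/(4 + C) + sqrt(2)*sqrt(C))
-152/(-70) + B(15)/(-466) = -152/(-70) + ((1 + 15**2 + 4*15 + sqrt(2)*15**(3/2) + 4*sqrt(2)*sqrt(15))/(4 + 15))/(-466) = -152*(-1/70) + ((1 + 225 + 60 + sqrt(2)*(15*sqrt(15)) + 4*sqrt(30))/19)*(-1/466) = 76/35 + ((1 + 225 + 60 + 15*sqrt(30) + 4*sqrt(30))/19)*(-1/466) = 76/35 + ((286 + 19*sqrt(30))/19)*(-1/466) = 76/35 + (286/19 + sqrt(30))*(-1/466) = 76/35 + (-143/4427 - sqrt(30)/466) = 331447/154945 - sqrt(30)/466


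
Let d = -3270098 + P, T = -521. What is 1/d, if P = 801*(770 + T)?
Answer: -1/3070649 ≈ -3.2566e-7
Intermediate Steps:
P = 199449 (P = 801*(770 - 521) = 801*249 = 199449)
d = -3070649 (d = -3270098 + 199449 = -3070649)
1/d = 1/(-3070649) = -1/3070649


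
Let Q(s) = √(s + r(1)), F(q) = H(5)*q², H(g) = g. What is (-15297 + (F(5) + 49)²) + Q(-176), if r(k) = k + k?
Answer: 14979 + I*√174 ≈ 14979.0 + 13.191*I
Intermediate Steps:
r(k) = 2*k
F(q) = 5*q²
Q(s) = √(2 + s) (Q(s) = √(s + 2*1) = √(s + 2) = √(2 + s))
(-15297 + (F(5) + 49)²) + Q(-176) = (-15297 + (5*5² + 49)²) + √(2 - 176) = (-15297 + (5*25 + 49)²) + √(-174) = (-15297 + (125 + 49)²) + I*√174 = (-15297 + 174²) + I*√174 = (-15297 + 30276) + I*√174 = 14979 + I*√174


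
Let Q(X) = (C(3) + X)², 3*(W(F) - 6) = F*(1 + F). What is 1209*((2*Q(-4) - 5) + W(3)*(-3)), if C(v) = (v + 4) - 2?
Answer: -39897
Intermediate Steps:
C(v) = 2 + v (C(v) = (4 + v) - 2 = 2 + v)
W(F) = 6 + F*(1 + F)/3 (W(F) = 6 + (F*(1 + F))/3 = 6 + F*(1 + F)/3)
Q(X) = (5 + X)² (Q(X) = ((2 + 3) + X)² = (5 + X)²)
1209*((2*Q(-4) - 5) + W(3)*(-3)) = 1209*((2*(5 - 4)² - 5) + (6 + (⅓)*3 + (⅓)*3²)*(-3)) = 1209*((2*1² - 5) + (6 + 1 + (⅓)*9)*(-3)) = 1209*((2*1 - 5) + (6 + 1 + 3)*(-3)) = 1209*((2 - 5) + 10*(-3)) = 1209*(-3 - 30) = 1209*(-33) = -39897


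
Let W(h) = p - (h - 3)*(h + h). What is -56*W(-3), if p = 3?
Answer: 1848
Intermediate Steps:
W(h) = 3 - 2*h*(-3 + h) (W(h) = 3 - (h - 3)*(h + h) = 3 - (-3 + h)*2*h = 3 - 2*h*(-3 + h))
-56*W(-3) = -56*(3 - 2*(-3)**2 + 6*(-3)) = -56*(3 - 2*9 - 18) = -56*(3 - 18 - 18) = -56*(-33) = 1848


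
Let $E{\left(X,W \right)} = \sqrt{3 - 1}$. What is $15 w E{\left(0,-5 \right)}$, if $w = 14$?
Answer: $210 \sqrt{2} \approx 296.98$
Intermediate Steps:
$E{\left(X,W \right)} = \sqrt{2}$
$15 w E{\left(0,-5 \right)} = 15 \cdot 14 \sqrt{2} = 210 \sqrt{2}$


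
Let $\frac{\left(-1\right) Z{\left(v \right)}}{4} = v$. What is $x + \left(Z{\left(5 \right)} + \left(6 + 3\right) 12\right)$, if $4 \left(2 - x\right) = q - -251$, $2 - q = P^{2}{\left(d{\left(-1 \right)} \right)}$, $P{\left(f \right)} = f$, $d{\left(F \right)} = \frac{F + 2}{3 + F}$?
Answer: $\frac{429}{16} \approx 26.813$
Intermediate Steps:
$Z{\left(v \right)} = - 4 v$
$d{\left(F \right)} = \frac{2 + F}{3 + F}$
$q = \frac{7}{4}$ ($q = 2 - \left(\frac{2 - 1}{3 - 1}\right)^{2} = 2 - \left(\frac{1}{2} \cdot 1\right)^{2} = 2 - \left(\frac{1}{2}\right)^{2} = 2 - \frac{1}{4} = \frac{7}{4} \approx 1.75$)
$x = - \frac{979}{16}$ ($x = 2 - \frac{\frac{7}{4} - -251}{4} = 2 - \frac{\frac{7}{4} + 251}{4} = 2 - \frac{1011}{16} = - \frac{979}{16} \approx -61.188$)
$x + \left(Z{\left(5 \right)} + \left(6 + 3\right) 12\right) = - \frac{979}{16} - \left(20 - \left(6 + 3\right) 12\right) = - \frac{979}{16} + \left(-20 + 9 \cdot 12\right) = - \frac{979}{16} + \left(-20 + 108\right) = - \frac{979}{16} + 88 = \frac{429}{16}$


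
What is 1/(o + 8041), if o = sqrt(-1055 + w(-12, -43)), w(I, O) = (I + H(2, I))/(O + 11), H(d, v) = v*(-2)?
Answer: 64328/517269891 - 2*I*sqrt(16886)/517269891 ≈ 0.00012436 - 5.0243e-7*I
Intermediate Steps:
H(d, v) = -2*v
w(I, O) = -I/(11 + O) (w(I, O) = (I - 2*I)/(O + 11) = (-I)/(11 + O) = -I/(11 + O))
o = I*sqrt(16886)/4 (o = sqrt(-1055 - 1*(-12)/(11 - 43)) = sqrt(-1055 - 1*(-12)/(-32)) = sqrt(-1055 - 1*(-12)*(-1/32)) = sqrt(-1055 - 3/8) = sqrt(-8443/8) = I*sqrt(16886)/4 ≈ 32.487*I)
1/(o + 8041) = 1/(I*sqrt(16886)/4 + 8041) = 1/(8041 + I*sqrt(16886)/4)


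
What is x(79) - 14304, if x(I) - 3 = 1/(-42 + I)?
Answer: -529136/37 ≈ -14301.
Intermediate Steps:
x(I) = 3 + 1/(-42 + I)
x(79) - 14304 = (-125 + 3*79)/(-42 + 79) - 14304 = (-125 + 237)/37 - 14304 = (1/37)*112 - 14304 = 112/37 - 14304 = -529136/37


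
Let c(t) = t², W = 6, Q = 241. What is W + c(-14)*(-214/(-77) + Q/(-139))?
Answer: 322466/1529 ≈ 210.90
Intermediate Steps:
W + c(-14)*(-214/(-77) + Q/(-139)) = 6 + (-14)²*(-214/(-77) + 241/(-139)) = 6 + 196*(-214*(-1/77) + 241*(-1/139)) = 6 + 196*(214/77 - 241/139) = 6 + 196*(11189/10703) = 6 + 313292/1529 = 322466/1529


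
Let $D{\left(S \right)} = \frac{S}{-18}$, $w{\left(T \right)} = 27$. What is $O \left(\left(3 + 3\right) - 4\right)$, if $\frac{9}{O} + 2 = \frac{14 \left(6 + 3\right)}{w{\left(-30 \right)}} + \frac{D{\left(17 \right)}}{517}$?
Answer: $\frac{167508}{24799} \approx 6.7546$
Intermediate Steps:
$D{\left(S \right)} = - \frac{S}{18}$ ($D{\left(S \right)} = S \left(- \frac{1}{18}\right) = - \frac{S}{18}$)
$O = \frac{83754}{24799}$ ($O = \frac{9}{-2 + \left(\frac{14 \left(6 + 3\right)}{27} + \frac{\left(- \frac{1}{18}\right) 17}{517}\right)} = \frac{9}{-2 - \left(\frac{17}{9306} - 14 \cdot 9 \cdot \frac{1}{27}\right)} = \frac{9}{-2 + \left(126 \cdot \frac{1}{27} - \frac{17}{9306}\right)} = \frac{9}{-2 + \left(\frac{14}{3} - \frac{17}{9306}\right)} = \frac{9}{-2 + \frac{43411}{9306}} = \frac{9}{\frac{24799}{9306}} = 9 \cdot \frac{9306}{24799} = \frac{83754}{24799} \approx 3.3773$)
$O \left(\left(3 + 3\right) - 4\right) = \frac{83754 \left(\left(3 + 3\right) - 4\right)}{24799} = \frac{83754 \left(6 - 4\right)}{24799} = \frac{83754}{24799} \cdot 2 = \frac{167508}{24799}$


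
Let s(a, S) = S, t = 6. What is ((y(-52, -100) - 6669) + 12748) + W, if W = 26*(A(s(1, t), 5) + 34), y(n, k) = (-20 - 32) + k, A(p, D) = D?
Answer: 6941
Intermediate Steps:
y(n, k) = -52 + k
W = 1014 (W = 26*(5 + 34) = 26*39 = 1014)
((y(-52, -100) - 6669) + 12748) + W = (((-52 - 100) - 6669) + 12748) + 1014 = ((-152 - 6669) + 12748) + 1014 = (-6821 + 12748) + 1014 = 5927 + 1014 = 6941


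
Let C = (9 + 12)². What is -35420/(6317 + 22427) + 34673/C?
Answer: 245255123/3169026 ≈ 77.391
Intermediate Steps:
C = 441 (C = 21² = 441)
-35420/(6317 + 22427) + 34673/C = -35420/(6317 + 22427) + 34673/441 = -35420/28744 + 34673*(1/441) = -35420*1/28744 + 34673/441 = -8855/7186 + 34673/441 = 245255123/3169026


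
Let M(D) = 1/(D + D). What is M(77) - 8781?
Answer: -1352273/154 ≈ -8781.0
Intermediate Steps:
M(D) = 1/(2*D)
M(77) - 8781 = (½)/77 - 8781 = (½)*(1/77) - 8781 = 1/154 - 8781 = -1352273/154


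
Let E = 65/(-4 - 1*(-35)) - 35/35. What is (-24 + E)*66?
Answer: -46860/31 ≈ -1511.6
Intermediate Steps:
E = 34/31 (E = 65/(-4 + 35) - 35*1/35 = 65/31 - 1 = 34/31 ≈ 1.0968)
(-24 + E)*66 = (-24 + 34/31)*66 = -710/31*66 = -46860/31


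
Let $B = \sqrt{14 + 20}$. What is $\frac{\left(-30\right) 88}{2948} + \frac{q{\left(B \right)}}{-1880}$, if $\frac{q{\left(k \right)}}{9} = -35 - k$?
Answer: $- \frac{18339}{25192} + \frac{9 \sqrt{34}}{1880} \approx -0.70006$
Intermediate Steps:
$B = \sqrt{34} \approx 5.8309$
$q{\left(k \right)} = -315 - 9 k$ ($q{\left(k \right)} = 9 \left(-35 - k\right) = -315 - 9 k$)
$\frac{\left(-30\right) 88}{2948} + \frac{q{\left(B \right)}}{-1880} = \frac{\left(-30\right) 88}{2948} + \frac{-315 - 9 \sqrt{34}}{-1880} = \left(-2640\right) \frac{1}{2948} + \left(-315 - 9 \sqrt{34}\right) \left(- \frac{1}{1880}\right) = - \frac{60}{67} + \left(\frac{63}{376} + \frac{9 \sqrt{34}}{1880}\right) = - \frac{18339}{25192} + \frac{9 \sqrt{34}}{1880}$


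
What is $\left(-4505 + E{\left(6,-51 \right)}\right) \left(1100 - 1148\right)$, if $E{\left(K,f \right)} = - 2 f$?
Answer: $211344$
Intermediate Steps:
$\left(-4505 + E{\left(6,-51 \right)}\right) \left(1100 - 1148\right) = \left(-4505 - -102\right) \left(1100 - 1148\right) = \left(-4505 + 102\right) \left(-48\right) = \left(-4403\right) \left(-48\right) = 211344$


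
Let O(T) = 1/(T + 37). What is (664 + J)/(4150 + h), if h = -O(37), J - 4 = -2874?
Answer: -163244/307099 ≈ -0.53157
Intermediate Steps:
J = -2870 (J = 4 - 2874 = -2870)
O(T) = 1/(37 + T)
h = -1/74 (h = -1/(37 + 37) = -1/74 ≈ -0.013514)
(664 + J)/(4150 + h) = (664 - 2870)/(4150 - 1/74) = -2206/307099/74 = -2206*74/307099 = -163244/307099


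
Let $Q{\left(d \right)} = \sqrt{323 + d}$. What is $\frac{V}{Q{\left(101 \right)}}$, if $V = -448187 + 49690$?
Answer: $- \frac{398497 \sqrt{106}}{212} \approx -19353.0$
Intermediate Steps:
$V = -398497$
$\frac{V}{Q{\left(101 \right)}} = - \frac{398497}{\sqrt{323 + 101}} = - \frac{398497}{\sqrt{424}} = - \frac{398497}{2 \sqrt{106}} = - 398497 \frac{\sqrt{106}}{212} = - \frac{398497 \sqrt{106}}{212}$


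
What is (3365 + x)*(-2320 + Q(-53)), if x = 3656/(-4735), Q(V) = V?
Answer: -37800985887/4735 ≈ -7.9833e+6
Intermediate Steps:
x = -3656/4735 (x = 3656*(-1/4735) = -3656/4735 ≈ -0.77212)
(3365 + x)*(-2320 + Q(-53)) = (3365 - 3656/4735)*(-2320 - 53) = (15929619/4735)*(-2373) = -37800985887/4735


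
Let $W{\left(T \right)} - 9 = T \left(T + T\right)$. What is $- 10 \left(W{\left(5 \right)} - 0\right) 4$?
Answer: $-2360$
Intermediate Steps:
$W{\left(T \right)} = 9 + 2 T^{2}$ ($W{\left(T \right)} = 9 + T \left(T + T\right) = 9 + T 2 T = 9 + 2 T^{2}$)
$- 10 \left(W{\left(5 \right)} - 0\right) 4 = - 10 \left(\left(9 + 2 \cdot 5^{2}\right) - 0\right) 4 = - 10 \left(\left(9 + 2 \cdot 25\right) + 0\right) 4 = - 10 \left(\left(9 + 50\right) + 0\right) 4 = - 10 \left(59 + 0\right) 4 = \left(-10\right) 59 \cdot 4 = \left(-590\right) 4 = -2360$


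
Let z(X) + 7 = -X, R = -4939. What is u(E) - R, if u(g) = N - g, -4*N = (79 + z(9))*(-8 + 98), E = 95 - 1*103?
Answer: 7059/2 ≈ 3529.5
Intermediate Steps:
z(X) = -7 - X
E = -8 (E = 95 - 103 = -8)
N = -2835/2 (N = -(79 + (-7 - 1*9))*(-8 + 98)/4 = -(79 + (-7 - 9))*90/4 = -(79 - 16)*90/4 = -63*90/4 = -¼*5670 = -2835/2 ≈ -1417.5)
u(g) = -2835/2 - g
u(E) - R = (-2835/2 - 1*(-8)) - 1*(-4939) = (-2835/2 + 8) + 4939 = -2819/2 + 4939 = 7059/2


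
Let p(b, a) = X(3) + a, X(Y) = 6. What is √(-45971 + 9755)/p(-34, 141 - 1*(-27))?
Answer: I*√1006/29 ≈ 1.0937*I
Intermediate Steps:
p(b, a) = 6 + a
√(-45971 + 9755)/p(-34, 141 - 1*(-27)) = √(-45971 + 9755)/(6 + (141 - 1*(-27))) = √(-36216)/(6 + (141 + 27)) = (6*I*√1006)/(6 + 168) = (6*I*√1006)/174 = (6*I*√1006)*(1/174) = I*√1006/29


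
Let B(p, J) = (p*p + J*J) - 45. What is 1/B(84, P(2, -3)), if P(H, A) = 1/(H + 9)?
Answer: 121/848332 ≈ 0.00014263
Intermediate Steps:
P(H, A) = 1/(9 + H)
B(p, J) = -45 + J² + p² (B(p, J) = (p² + J²) - 45 = (J² + p²) - 45 = -45 + J² + p²)
1/B(84, P(2, -3)) = 1/(-45 + (1/(9 + 2))² + 84²) = 1/(-45 + (1/11)² + 7056) = 1/(-45 + 1/121 + 7056) = 1/(848332/121) = 121/848332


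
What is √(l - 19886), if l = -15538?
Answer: 12*I*√246 ≈ 188.21*I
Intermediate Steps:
√(l - 19886) = √(-15538 - 19886) = √(-35424) = 12*I*√246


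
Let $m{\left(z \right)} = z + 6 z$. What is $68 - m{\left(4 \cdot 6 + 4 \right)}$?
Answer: $-128$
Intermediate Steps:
$m{\left(z \right)} = 7 z$
$68 - m{\left(4 \cdot 6 + 4 \right)} = 68 - 7 \left(4 \cdot 6 + 4\right) = 68 - 7 \left(24 + 4\right) = 68 - 7 \cdot 28 = 68 - 196 = -128$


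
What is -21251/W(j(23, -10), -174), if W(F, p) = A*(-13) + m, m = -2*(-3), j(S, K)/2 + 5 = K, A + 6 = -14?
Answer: -21251/266 ≈ -79.891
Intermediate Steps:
A = -20 (A = -6 - 14 = -20)
j(S, K) = -10 + 2*K
m = 6
W(F, p) = 266 (W(F, p) = -20*(-13) + 6 = 260 + 6 = 266)
-21251/W(j(23, -10), -174) = -21251/266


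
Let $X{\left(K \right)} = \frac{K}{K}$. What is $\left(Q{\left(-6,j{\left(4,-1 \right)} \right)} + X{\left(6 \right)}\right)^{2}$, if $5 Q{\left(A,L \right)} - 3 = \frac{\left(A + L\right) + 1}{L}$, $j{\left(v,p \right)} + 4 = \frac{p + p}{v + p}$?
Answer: $\frac{19881}{4900} \approx 4.0574$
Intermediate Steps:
$j{\left(v,p \right)} = -4 + \frac{2 p}{p + v}$ ($j{\left(v,p \right)} = -4 + \frac{p + p}{v + p} = -4 + \frac{2 p}{p + v}$)
$Q{\left(A,L \right)} = \frac{3}{5} + \frac{1 + A + L}{5 L}$ ($Q{\left(A,L \right)} = \frac{3}{5} + \frac{\left(\left(A + L\right) + 1\right) \frac{1}{L}}{5} = \frac{3}{5} + \frac{\left(1 + A + L\right) \frac{1}{L}}{5} = \frac{3}{5} + \frac{\frac{1}{L} \left(1 + A + L\right)}{5} = \frac{3}{5} + \frac{1 + A + L}{5 L}$)
$X{\left(K \right)} = 1$
$\left(Q{\left(-6,j{\left(4,-1 \right)} \right)} + X{\left(6 \right)}\right)^{2} = \left(\frac{1 - 6 + 4 \frac{2 \left(\left(-1\right) \left(-1\right) - 8\right)}{-1 + 4}}{5 \frac{2 \left(\left(-1\right) \left(-1\right) - 8\right)}{-1 + 4}} + 1\right)^{2} = \left(\frac{1 - 6 + 4 \frac{2 \left(1 - 8\right)}{3}}{5 \frac{2 \left(1 - 8\right)}{3}} + 1\right)^{2} = \left(\frac{1 - 6 + 4 \cdot 2 \cdot \frac{1}{3} \left(-7\right)}{5 \cdot 2 \cdot \frac{1}{3} \left(-7\right)} + 1\right)^{2} = \left(\frac{1 - 6 + 4 \left(- \frac{14}{3}\right)}{5 \left(- \frac{14}{3}\right)} + 1\right)^{2} = \left(\frac{1}{5} \left(- \frac{3}{14}\right) \left(1 - 6 - \frac{56}{3}\right) + 1\right)^{2} = \left(\frac{1}{5} \left(- \frac{3}{14}\right) \left(- \frac{71}{3}\right) + 1\right)^{2} = \left(\frac{71}{70} + 1\right)^{2} = \left(\frac{141}{70}\right)^{2} = \frac{19881}{4900}$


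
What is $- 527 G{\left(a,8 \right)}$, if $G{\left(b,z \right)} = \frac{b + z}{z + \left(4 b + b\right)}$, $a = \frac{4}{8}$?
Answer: $- \frac{8959}{21} \approx -426.62$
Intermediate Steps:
$a = \frac{1}{2}$ ($a = 4 \cdot \frac{1}{8} = \frac{1}{2} \approx 0.5$)
$G{\left(b,z \right)} = \frac{b + z}{z + 5 b}$
$- 527 G{\left(a,8 \right)} = - 527 \frac{\frac{1}{2} + 8}{8 + 5 \cdot \frac{1}{2}} = - 527 \frac{1}{8 + \frac{5}{2}} \cdot \frac{17}{2} = - 527 \frac{1}{\frac{21}{2}} \cdot \frac{17}{2} = - 527 \cdot \frac{2}{21} \cdot \frac{17}{2} = \left(-527\right) \frac{17}{21} = - \frac{8959}{21}$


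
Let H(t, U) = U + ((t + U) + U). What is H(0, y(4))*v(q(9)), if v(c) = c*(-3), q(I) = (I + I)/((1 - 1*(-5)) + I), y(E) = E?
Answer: -216/5 ≈ -43.200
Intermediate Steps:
H(t, U) = t + 3*U (H(t, U) = U + ((U + t) + U) = U + (t + 2*U) = t + 3*U)
q(I) = 2*I/(6 + I) (q(I) = (2*I)/((1 + 5) + I) = (2*I)/(6 + I) = 2*I/(6 + I))
v(c) = -3*c
H(0, y(4))*v(q(9)) = (0 + 3*4)*(-6*9/(6 + 9)) = (0 + 12)*(-6*9/15) = 12*(-6*9/15) = 12*(-3*6/5) = 12*(-18/5) = -216/5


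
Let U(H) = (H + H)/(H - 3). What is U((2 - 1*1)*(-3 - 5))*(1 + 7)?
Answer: 128/11 ≈ 11.636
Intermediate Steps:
U(H) = 2*H/(-3 + H) (U(H) = (2*H)/(-3 + H) = 2*H/(-3 + H))
U((2 - 1*1)*(-3 - 5))*(1 + 7) = (2*((2 - 1*1)*(-3 - 5))/(-3 + (2 - 1*1)*(-3 - 5)))*(1 + 7) = (2*((2 - 1)*(-8))/(-3 + (2 - 1)*(-8)))*8 = (2*(1*(-8))/(-3 + 1*(-8)))*8 = (2*(-8)/(-3 - 8))*8 = (2*(-8)/(-11))*8 = (2*(-8)*(-1/11))*8 = (16/11)*8 = 128/11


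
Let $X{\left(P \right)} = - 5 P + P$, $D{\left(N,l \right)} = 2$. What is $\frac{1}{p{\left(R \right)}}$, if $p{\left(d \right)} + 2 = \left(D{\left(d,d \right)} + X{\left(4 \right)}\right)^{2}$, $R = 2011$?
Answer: $\frac{1}{194} \approx 0.0051546$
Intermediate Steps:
$X{\left(P \right)} = - 4 P$
$p{\left(d \right)} = 194$ ($p{\left(d \right)} = -2 + \left(2 - 16\right)^{2} = -2 + \left(-14\right)^{2} = -2 + 196 = 194$)
$\frac{1}{p{\left(R \right)}} = \frac{1}{194}$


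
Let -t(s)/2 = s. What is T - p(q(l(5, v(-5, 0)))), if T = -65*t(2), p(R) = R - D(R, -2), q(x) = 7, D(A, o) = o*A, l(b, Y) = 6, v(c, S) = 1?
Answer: 239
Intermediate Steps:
t(s) = -2*s
D(A, o) = A*o
p(R) = 3*R (p(R) = R - R*(-2) = R - (-2)*R = R + 2*R = 3*R)
T = 260 (T = -(-130)*2 = -65*(-4) = 260)
T - p(q(l(5, v(-5, 0)))) = 260 - 3*7 = 260 - 1*21 = 260 - 21 = 239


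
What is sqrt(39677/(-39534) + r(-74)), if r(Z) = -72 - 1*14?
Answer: I*sqrt(1123811454)/3594 ≈ 9.3276*I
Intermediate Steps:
r(Z) = -86 (r(Z) = -72 - 14 = -86)
sqrt(39677/(-39534) + r(-74)) = sqrt(39677/(-39534) - 86) = sqrt(39677*(-1/39534) - 86) = sqrt(-3607/3594 - 86) = sqrt(-312691/3594) = I*sqrt(1123811454)/3594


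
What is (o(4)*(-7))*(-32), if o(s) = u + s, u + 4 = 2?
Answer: 448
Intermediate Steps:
u = -2 (u = -4 + 2 = -2)
o(s) = -2 + s
(o(4)*(-7))*(-32) = ((-2 + 4)*(-7))*(-32) = (2*(-7))*(-32) = -14*(-32) = 448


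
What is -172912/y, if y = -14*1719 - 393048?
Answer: 86456/208557 ≈ 0.41454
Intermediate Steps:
y = -417114 (y = -24066 - 393048 = -417114)
-172912/y = -172912/(-417114) = -172912*(-1/417114) = 86456/208557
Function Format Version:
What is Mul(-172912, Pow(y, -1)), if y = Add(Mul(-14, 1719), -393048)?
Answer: Rational(86456, 208557) ≈ 0.41454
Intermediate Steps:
y = -417114 (y = Add(-24066, -393048) = -417114)
Mul(-172912, Pow(y, -1)) = Mul(-172912, Pow(-417114, -1)) = Mul(-172912, Rational(-1, 417114)) = Rational(86456, 208557)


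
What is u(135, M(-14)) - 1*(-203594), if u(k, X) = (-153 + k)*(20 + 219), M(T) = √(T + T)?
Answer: 199292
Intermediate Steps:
M(T) = √2*√T (M(T) = √(2*T) = √2*√T)
u(k, X) = -36567 + 239*k (u(k, X) = (-153 + k)*239 = -36567 + 239*k)
u(135, M(-14)) - 1*(-203594) = (-36567 + 239*135) - 1*(-203594) = (-36567 + 32265) + 203594 = -4302 + 203594 = 199292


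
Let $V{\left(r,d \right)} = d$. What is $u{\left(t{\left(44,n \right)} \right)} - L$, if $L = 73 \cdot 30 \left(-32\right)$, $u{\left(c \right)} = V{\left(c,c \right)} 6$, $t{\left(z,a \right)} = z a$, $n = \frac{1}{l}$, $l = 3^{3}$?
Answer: $\frac{630808}{9} \approx 70090.0$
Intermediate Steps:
$l = 27$
$n = \frac{1}{27} \approx 0.037037$
$t{\left(z,a \right)} = a z$
$u{\left(c \right)} = 6 c$ ($u{\left(c \right)} = c 6 = 6 c$)
$L = -70080$ ($L = 2190 \left(-32\right) = -70080$)
$u{\left(t{\left(44,n \right)} \right)} - L = 6 \cdot \frac{1}{27} \cdot 44 - -70080 = 6 \cdot \frac{44}{27} + 70080 = \frac{88}{9} + 70080 = \frac{630808}{9}$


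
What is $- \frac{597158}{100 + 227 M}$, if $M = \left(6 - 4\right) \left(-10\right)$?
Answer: $\frac{298579}{2220} \approx 134.5$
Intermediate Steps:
$M = -20$ ($M = 2 \left(-10\right) = -20$)
$- \frac{597158}{100 + 227 M} = - \frac{597158}{100 + 227 \left(-20\right)} = - \frac{597158}{100 - 4540} = - \frac{597158}{-4440} = \left(-597158\right) \left(- \frac{1}{4440}\right) = \frac{298579}{2220}$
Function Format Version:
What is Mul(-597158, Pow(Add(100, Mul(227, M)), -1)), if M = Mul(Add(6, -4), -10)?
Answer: Rational(298579, 2220) ≈ 134.50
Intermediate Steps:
M = -20 (M = Mul(2, -10) = -20)
Mul(-597158, Pow(Add(100, Mul(227, M)), -1)) = Mul(-597158, Pow(Add(100, Mul(227, -20)), -1)) = Mul(-597158, Pow(Add(100, -4540), -1)) = Mul(-597158, Pow(-4440, -1)) = Mul(-597158, Rational(-1, 4440)) = Rational(298579, 2220)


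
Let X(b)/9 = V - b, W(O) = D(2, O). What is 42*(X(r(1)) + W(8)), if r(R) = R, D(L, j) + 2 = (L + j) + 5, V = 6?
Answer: 2436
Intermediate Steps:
D(L, j) = 3 + L + j (D(L, j) = -2 + ((L + j) + 5) = -2 + (5 + L + j) = 3 + L + j)
W(O) = 5 + O (W(O) = 3 + 2 + O = 5 + O)
X(b) = 54 - 9*b (X(b) = 9*(6 - b) = 54 - 9*b)
42*(X(r(1)) + W(8)) = 42*((54 - 9*1) + (5 + 8)) = 42*((54 - 9) + 13) = 42*(45 + 13) = 42*58 = 2436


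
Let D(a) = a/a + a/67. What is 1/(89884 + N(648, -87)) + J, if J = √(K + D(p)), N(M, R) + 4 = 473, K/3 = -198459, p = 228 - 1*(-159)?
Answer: 1/90353 + I*√2672616935/67 ≈ 1.1068e-5 + 771.6*I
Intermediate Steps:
p = 387 (p = 228 + 159 = 387)
K = -595377 (K = 3*(-198459) = -595377)
N(M, R) = 469 (N(M, R) = -4 + 473 = 469)
D(a) = 1 + a/67 (D(a) = 1 + a*(1/67) = 1 + a/67)
J = I*√2672616935/67 (J = √(-595377 + (1 + (1/67)*387)) = √(-595377 + (1 + 387/67)) = √(-595377 + 454/67) = √(-39889805/67) = I*√2672616935/67 ≈ 771.6*I)
1/(89884 + N(648, -87)) + J = 1/(89884 + 469) + I*√2672616935/67 = 1/90353 + I*√2672616935/67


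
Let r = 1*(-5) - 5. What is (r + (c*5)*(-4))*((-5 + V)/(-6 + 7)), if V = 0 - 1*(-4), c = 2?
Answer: 50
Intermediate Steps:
V = 4 (V = 0 + 4 = 4)
r = -10 (r = -5 - 5 = -10)
(r + (c*5)*(-4))*((-5 + V)/(-6 + 7)) = (-10 + (2*5)*(-4))*((-5 + 4)/(-6 + 7)) = (-10 + 10*(-4))*(-1/1) = (-10 - 40)*(-1*1) = -50*(-1) = 50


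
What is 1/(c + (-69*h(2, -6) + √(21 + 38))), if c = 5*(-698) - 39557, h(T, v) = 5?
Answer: -43392/1882865605 - √59/1882865605 ≈ -2.3050e-5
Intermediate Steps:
c = -43047 (c = -3490 - 39557 = -43047)
1/(c + (-69*h(2, -6) + √(21 + 38))) = 1/(-43047 + (-69*5 + √(21 + 38))) = 1/(-43047 + (-345 + √59)) = 1/(-43392 + √59)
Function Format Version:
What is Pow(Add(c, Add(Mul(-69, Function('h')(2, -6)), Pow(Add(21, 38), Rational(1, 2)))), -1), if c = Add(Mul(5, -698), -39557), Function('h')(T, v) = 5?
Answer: Add(Rational(-43392, 1882865605), Mul(Rational(-1, 1882865605), Pow(59, Rational(1, 2)))) ≈ -2.3050e-5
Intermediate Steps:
c = -43047 (c = Add(-3490, -39557) = -43047)
Pow(Add(c, Add(Mul(-69, Function('h')(2, -6)), Pow(Add(21, 38), Rational(1, 2)))), -1) = Pow(Add(-43047, Add(Mul(-69, 5), Pow(Add(21, 38), Rational(1, 2)))), -1) = Pow(Add(-43047, Add(-345, Pow(59, Rational(1, 2)))), -1) = Pow(Add(-43392, Pow(59, Rational(1, 2))), -1)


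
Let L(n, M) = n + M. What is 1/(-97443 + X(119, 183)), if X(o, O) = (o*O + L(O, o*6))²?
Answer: 1/514012833 ≈ 1.9455e-9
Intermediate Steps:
L(n, M) = M + n
X(o, O) = (O + 6*o + O*o)² (X(o, O) = (o*O + (o*6 + O))² = (O*o + (6*o + O))² = (O*o + (O + 6*o))² = (O + 6*o + O*o)²)
1/(-97443 + X(119, 183)) = 1/(-97443 + (183 + 6*119 + 183*119)²) = 1/(-97443 + (183 + 714 + 21777)²) = 1/(-97443 + 22674²) = 1/(-97443 + 514110276) = 1/514012833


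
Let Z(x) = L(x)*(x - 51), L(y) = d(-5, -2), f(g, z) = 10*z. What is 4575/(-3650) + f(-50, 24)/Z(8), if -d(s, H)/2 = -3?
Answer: -13709/6278 ≈ -2.1837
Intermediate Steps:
d(s, H) = 6 (d(s, H) = -2*(-3) = 6)
L(y) = 6
Z(x) = -306 + 6*x (Z(x) = 6*(x - 51) = 6*(-51 + x) = -306 + 6*x)
4575/(-3650) + f(-50, 24)/Z(8) = 4575/(-3650) + (10*24)/(-306 + 6*8) = 4575*(-1/3650) + 240/(-306 + 48) = -183/146 + 240/(-258) = -183/146 + 240*(-1/258) = -183/146 - 40/43 = -13709/6278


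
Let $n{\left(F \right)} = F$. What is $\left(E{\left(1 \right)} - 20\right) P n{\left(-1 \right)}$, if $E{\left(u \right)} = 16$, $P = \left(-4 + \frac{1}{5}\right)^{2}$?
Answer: $\frac{1444}{25} \approx 57.76$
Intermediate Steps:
$P = \frac{361}{25}$ ($P = \left(-4 + \frac{1}{5}\right)^{2} = \left(- \frac{19}{5}\right)^{2} = \frac{361}{25} \approx 14.44$)
$\left(E{\left(1 \right)} - 20\right) P n{\left(-1 \right)} = \left(16 - 20\right) \frac{361}{25} \left(-1\right) = \left(-4\right) \left(- \frac{361}{25}\right) = \frac{1444}{25}$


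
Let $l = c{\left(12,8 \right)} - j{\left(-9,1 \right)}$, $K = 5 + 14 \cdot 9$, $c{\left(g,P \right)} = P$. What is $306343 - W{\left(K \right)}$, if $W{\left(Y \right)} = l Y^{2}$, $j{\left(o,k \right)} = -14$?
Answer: $-71199$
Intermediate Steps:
$K = 131$ ($K = 5 + 126 = 131$)
$l = 22$ ($l = 8 - -14 = 8 + 14 = 22$)
$W{\left(Y \right)} = 22 Y^{2}$
$306343 - W{\left(K \right)} = 306343 - 22 \cdot 131^{2} = 306343 - 22 \cdot 17161 = 306343 - 377542 = -71199$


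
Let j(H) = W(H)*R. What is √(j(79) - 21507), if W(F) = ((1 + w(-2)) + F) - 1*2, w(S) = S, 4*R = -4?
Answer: I*√21583 ≈ 146.91*I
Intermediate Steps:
R = -1 (R = (¼)*(-4) = -1)
W(F) = -3 + F (W(F) = ((1 - 2) + F) - 1*2 = (-1 + F) - 2 = -3 + F)
j(H) = 3 - H (j(H) = (-3 + H)*(-1) = 3 - H)
√(j(79) - 21507) = √((3 - 1*79) - 21507) = √((3 - 79) - 21507) = √(-76 - 21507) = √(-21583) = I*√21583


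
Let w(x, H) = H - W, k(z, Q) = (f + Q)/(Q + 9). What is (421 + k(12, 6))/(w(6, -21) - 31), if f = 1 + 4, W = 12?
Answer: -3163/480 ≈ -6.5896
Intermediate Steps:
f = 5
k(z, Q) = (5 + Q)/(9 + Q) (k(z, Q) = (5 + Q)/(Q + 9) = (5 + Q)/(9 + Q))
w(x, H) = -12 + H (w(x, H) = H - 1*12 = H - 12 = -12 + H)
(421 + k(12, 6))/(w(6, -21) - 31) = (421 + (5 + 6)/(9 + 6))/((-12 - 21) - 31) = (421 + 11/15)/(-33 - 31) = (421 + (1/15)*11)/(-64) = (421 + 11/15)*(-1/64) = (6326/15)*(-1/64) = -3163/480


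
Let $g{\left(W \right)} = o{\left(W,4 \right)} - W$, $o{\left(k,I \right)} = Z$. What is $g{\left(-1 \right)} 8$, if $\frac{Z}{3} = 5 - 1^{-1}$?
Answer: $104$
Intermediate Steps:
$Z = 12$ ($Z = 3 \left(5 - 1^{-1}\right) = 3 \left(5 - 1\right) = 3 \cdot 4 = 12$)
$o{\left(k,I \right)} = 12$
$g{\left(W \right)} = 12 - W$
$g{\left(-1 \right)} 8 = \left(12 - -1\right) 8 = \left(12 + 1\right) 8 = 13 \cdot 8 = 104$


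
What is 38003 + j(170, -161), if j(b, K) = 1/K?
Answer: 6118482/161 ≈ 38003.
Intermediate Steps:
38003 + j(170, -161) = 38003 + 1/(-161) = 38003 - 1/161 = 6118482/161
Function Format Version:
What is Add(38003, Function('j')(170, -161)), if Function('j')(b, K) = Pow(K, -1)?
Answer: Rational(6118482, 161) ≈ 38003.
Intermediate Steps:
Add(38003, Function('j')(170, -161)) = Add(38003, Pow(-161, -1)) = Add(38003, Rational(-1, 161)) = Rational(6118482, 161)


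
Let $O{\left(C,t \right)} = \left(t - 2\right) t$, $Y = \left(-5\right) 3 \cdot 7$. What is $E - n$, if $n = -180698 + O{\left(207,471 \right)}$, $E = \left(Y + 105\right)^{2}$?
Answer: $-40201$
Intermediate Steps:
$Y = -105$ ($Y = \left(-15\right) 7 = -105$)
$O{\left(C,t \right)} = t \left(-2 + t\right)$ ($O{\left(C,t \right)} = \left(-2 + t\right) t = t \left(-2 + t\right)$)
$E = 0$ ($E = \left(-105 + 105\right)^{2} = 0^{2} = 0$)
$n = 40201$ ($n = -180698 + 471 \left(-2 + 471\right) = -180698 + 471 \cdot 469 = -180698 + 220899 = 40201$)
$E - n = 0 - 40201 = -40201$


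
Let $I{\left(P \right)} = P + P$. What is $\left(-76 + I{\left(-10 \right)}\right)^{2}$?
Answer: $9216$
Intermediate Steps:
$I{\left(P \right)} = 2 P$
$\left(-76 + I{\left(-10 \right)}\right)^{2} = \left(-76 + 2 \left(-10\right)\right)^{2} = \left(-76 - 20\right)^{2} = \left(-96\right)^{2} = 9216$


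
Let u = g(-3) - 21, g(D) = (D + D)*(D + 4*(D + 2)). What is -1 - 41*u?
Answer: -862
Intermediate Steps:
g(D) = 2*D*(8 + 5*D) (g(D) = (2*D)*(D + 4*(2 + D)) = (2*D)*(D + (8 + 4*D)) = (2*D)*(8 + 5*D) = 2*D*(8 + 5*D))
u = 21 (u = 2*(-3)*(8 + 5*(-3)) - 21 = 2*(-3)*(8 - 15) - 21 = 2*(-3)*(-7) - 21 = 42 - 21 = 21)
-1 - 41*u = -1 - 41*21 = -1 - 861 = -862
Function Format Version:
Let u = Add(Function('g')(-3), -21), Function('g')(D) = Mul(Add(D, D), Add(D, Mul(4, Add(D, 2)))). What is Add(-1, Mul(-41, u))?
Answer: -862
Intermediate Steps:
Function('g')(D) = Mul(2, D, Add(8, Mul(5, D))) (Function('g')(D) = Mul(Mul(2, D), Add(D, Mul(4, Add(2, D)))) = Mul(Mul(2, D), Add(D, Add(8, Mul(4, D)))) = Mul(Mul(2, D), Add(8, Mul(5, D))) = Mul(2, D, Add(8, Mul(5, D))))
u = 21 (u = Add(Mul(2, -3, Add(8, Mul(5, -3))), -21) = Add(Mul(2, -3, Add(8, -15)), -21) = Add(Mul(2, -3, -7), -21) = Add(42, -21) = 21)
Add(-1, Mul(-41, u)) = Add(-1, Mul(-41, 21)) = Add(-1, -861) = -862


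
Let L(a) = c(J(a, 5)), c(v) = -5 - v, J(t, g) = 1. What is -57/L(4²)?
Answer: 19/2 ≈ 9.5000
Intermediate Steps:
L(a) = -6 (L(a) = -5 - 1*1 = -5 - 1 = -6)
-57/L(4²) = -57/(-6) = -57*(-1)/6 = -1*(-19/2) = 19/2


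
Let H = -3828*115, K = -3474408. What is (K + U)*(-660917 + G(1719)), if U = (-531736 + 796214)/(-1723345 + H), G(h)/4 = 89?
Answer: 4965508251419527878/2163565 ≈ 2.2951e+12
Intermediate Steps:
G(h) = 356 (G(h) = 4*89 = 356)
H = -440220
U = -264478/2163565 (U = (-531736 + 796214)/(-1723345 - 440220) = 264478/(-2163565) = 264478*(-1/2163565) = -264478/2163565 ≈ -0.12224)
(K + U)*(-660917 + G(1719)) = (-3474408 - 264478/2163565)*(-660917 + 356) = -7517107808998/2163565*(-660561) = 4965508251419527878/2163565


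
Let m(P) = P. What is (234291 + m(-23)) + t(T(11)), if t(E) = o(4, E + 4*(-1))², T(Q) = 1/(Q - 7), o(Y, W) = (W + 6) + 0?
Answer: 3748369/16 ≈ 2.3427e+5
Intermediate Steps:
o(Y, W) = 6 + W (o(Y, W) = (6 + W) + 0 = 6 + W)
T(Q) = 1/(-7 + Q)
t(E) = (2 + E)² (t(E) = (6 + (E + 4*(-1)))² = (6 + (E - 4))² = (6 + (-4 + E))² = (2 + E)²)
(234291 + m(-23)) + t(T(11)) = (234291 - 23) + (2 + 1/(-7 + 11))² = 234268 + (2 + 1/4)² = 234268 + (2 + ¼)² = 234268 + (9/4)² = 234268 + 81/16 = 3748369/16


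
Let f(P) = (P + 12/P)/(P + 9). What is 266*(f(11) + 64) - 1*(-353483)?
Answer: 40773459/110 ≈ 3.7067e+5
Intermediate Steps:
f(P) = (P + 12/P)/(9 + P)
266*(f(11) + 64) - 1*(-353483) = 266*((12 + 11²)/(11*(9 + 11)) + 64) - 1*(-353483) = 266*((1/11)*(12 + 121)/20 + 64) + 353483 = 266*((1/11)*(1/20)*133 + 64) + 353483 = 266*(133/220 + 64) + 353483 = 266*(14213/220) + 353483 = 1890329/110 + 353483 = 40773459/110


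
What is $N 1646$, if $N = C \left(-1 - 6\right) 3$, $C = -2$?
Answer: $69132$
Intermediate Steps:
$N = 42$ ($N = - 2 \left(-1 - 6\right) 3 = \left(-2\right) \left(-7\right) 3 = 14 \cdot 3 = 42$)
$N 1646 = 42 \cdot 1646 = 69132$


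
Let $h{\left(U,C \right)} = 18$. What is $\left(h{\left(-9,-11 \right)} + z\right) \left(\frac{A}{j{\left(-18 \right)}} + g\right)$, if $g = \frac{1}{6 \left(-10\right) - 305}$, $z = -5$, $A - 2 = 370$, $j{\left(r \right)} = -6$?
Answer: $- \frac{294203}{365} \approx -806.04$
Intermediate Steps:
$A = 372$ ($A = 2 + 370 = 372$)
$g = - \frac{1}{365}$ ($g = \frac{1}{-60 - 305} = \frac{1}{-365} = - \frac{1}{365} \approx -0.0027397$)
$\left(h{\left(-9,-11 \right)} + z\right) \left(\frac{A}{j{\left(-18 \right)}} + g\right) = \left(18 - 5\right) \left(\frac{372}{-6} - \frac{1}{365}\right) = 13 \left(372 \left(- \frac{1}{6}\right) - \frac{1}{365}\right) = 13 \left(-62 - \frac{1}{365}\right) = 13 \left(- \frac{22631}{365}\right) = - \frac{294203}{365}$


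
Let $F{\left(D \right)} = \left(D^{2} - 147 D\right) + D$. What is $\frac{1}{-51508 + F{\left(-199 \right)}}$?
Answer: $\frac{1}{17147} \approx 5.8319 \cdot 10^{-5}$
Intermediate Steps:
$F{\left(D \right)} = D^{2} - 146 D$
$\frac{1}{-51508 + F{\left(-199 \right)}} = \frac{1}{-51508 - 199 \left(-146 - 199\right)} = \frac{1}{-51508 - -68655} = \frac{1}{-51508 + 68655} = \frac{1}{17147}$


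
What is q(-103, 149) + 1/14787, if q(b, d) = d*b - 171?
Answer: -229464665/14787 ≈ -15518.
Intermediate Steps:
q(b, d) = -171 + b*d (q(b, d) = b*d - 171 = -171 + b*d)
q(-103, 149) + 1/14787 = (-171 - 103*149) + 1/14787 = (-171 - 15347) + 1/14787 = -15518 + 1/14787 = -229464665/14787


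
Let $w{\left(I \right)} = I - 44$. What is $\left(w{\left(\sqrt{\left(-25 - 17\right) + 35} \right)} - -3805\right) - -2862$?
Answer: $6623 + i \sqrt{7} \approx 6623.0 + 2.6458 i$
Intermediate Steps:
$w{\left(I \right)} = -44 + I$ ($w{\left(I \right)} = I - 44 = -44 + I$)
$\left(w{\left(\sqrt{\left(-25 - 17\right) + 35} \right)} - -3805\right) - -2862 = \left(\left(-44 + \sqrt{\left(-25 - 17\right) + 35}\right) - -3805\right) - -2862 = \left(\left(-44 + \sqrt{-42 + 35}\right) + 3805\right) + 2862 = \left(\left(-44 + \sqrt{-7}\right) + 3805\right) + 2862 = \left(\left(-44 + i \sqrt{7}\right) + 3805\right) + 2862 = \left(3761 + i \sqrt{7}\right) + 2862 = 6623 + i \sqrt{7}$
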